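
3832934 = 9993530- 6160596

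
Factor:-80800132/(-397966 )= 2^1*7^1*193^( - 1 )*1031^(-1)*2885719^1 = 40400066/198983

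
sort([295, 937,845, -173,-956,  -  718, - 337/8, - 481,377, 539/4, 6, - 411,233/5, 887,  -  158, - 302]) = [  -  956,  -  718,-481, - 411,-302, - 173, - 158, -337/8, 6, 233/5,539/4,  295, 377,  845, 887,  937]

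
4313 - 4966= - 653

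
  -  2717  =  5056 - 7773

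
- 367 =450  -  817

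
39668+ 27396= 67064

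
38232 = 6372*6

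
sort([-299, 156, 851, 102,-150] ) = [-299,-150, 102, 156, 851] 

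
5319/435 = 12 + 33/145 = 12.23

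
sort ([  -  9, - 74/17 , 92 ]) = [ - 9, -74/17 , 92]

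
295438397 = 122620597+172817800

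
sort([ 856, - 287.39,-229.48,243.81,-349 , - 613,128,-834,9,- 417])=[-834, - 613,  -  417, -349, - 287.39, - 229.48, 9,128, 243.81,856 ]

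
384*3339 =1282176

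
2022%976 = 70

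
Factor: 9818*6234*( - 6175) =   -  377943419100  =  - 2^2 * 3^1*5^2*13^1*19^1*1039^1*4909^1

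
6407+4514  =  10921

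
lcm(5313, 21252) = 21252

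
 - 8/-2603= 8/2603= 0.00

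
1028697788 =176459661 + 852238127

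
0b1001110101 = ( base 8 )1165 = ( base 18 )1GH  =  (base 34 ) IH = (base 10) 629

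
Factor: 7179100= 2^2*5^2 * 17^1*41^1  *  103^1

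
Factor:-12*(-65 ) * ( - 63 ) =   -  49140 = - 2^2*3^3*5^1*7^1*13^1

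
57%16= 9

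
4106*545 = 2237770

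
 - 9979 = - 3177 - 6802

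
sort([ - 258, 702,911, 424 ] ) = [ - 258,424, 702, 911] 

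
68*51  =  3468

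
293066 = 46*6371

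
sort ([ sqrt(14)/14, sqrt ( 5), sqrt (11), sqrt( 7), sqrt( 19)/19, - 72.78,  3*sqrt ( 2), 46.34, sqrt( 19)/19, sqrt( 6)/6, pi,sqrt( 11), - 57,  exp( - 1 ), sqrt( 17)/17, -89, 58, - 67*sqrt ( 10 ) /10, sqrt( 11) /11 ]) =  [-89, - 72.78, - 57, - 67*sqrt( 10)/10, sqrt( 19)/19,sqrt( 19)/19,sqrt(17)/17, sqrt( 14 )/14, sqrt ( 11)/11 , exp( - 1),sqrt ( 6) /6, sqrt( 5),sqrt ( 7), pi,sqrt (11),  sqrt( 11 ), 3*sqrt (2), 46.34, 58 ] 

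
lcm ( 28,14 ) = 28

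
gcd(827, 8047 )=1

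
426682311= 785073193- 358390882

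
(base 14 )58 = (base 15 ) 53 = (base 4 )1032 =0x4e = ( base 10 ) 78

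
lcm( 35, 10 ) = 70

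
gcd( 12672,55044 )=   396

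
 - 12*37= - 444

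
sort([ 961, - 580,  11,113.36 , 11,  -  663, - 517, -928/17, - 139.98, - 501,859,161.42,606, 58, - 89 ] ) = [ - 663,-580, - 517,-501, - 139.98, - 89,-928/17,11,11,58,113.36,161.42,606, 859,961] 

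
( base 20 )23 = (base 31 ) 1C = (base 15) 2d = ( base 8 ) 53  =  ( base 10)43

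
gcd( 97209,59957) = 1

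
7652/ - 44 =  - 174 + 1/11 = - 173.91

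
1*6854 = 6854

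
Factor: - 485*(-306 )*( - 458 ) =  - 2^2 * 3^2*5^1*17^1*97^1*229^1 = - 67971780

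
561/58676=561/58676 = 0.01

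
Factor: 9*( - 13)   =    -  117 = - 3^2 * 13^1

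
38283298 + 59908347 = 98191645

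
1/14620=1/14620= 0.00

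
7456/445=7456/445= 16.76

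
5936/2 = 2968 = 2968.00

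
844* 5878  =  4961032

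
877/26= 877/26=33.73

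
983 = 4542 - 3559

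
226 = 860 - 634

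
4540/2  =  2270 = 2270.00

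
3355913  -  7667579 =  - 4311666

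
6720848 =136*49418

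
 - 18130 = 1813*( - 10)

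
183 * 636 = 116388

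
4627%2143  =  341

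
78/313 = 78/313 = 0.25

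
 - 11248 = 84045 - 95293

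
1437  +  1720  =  3157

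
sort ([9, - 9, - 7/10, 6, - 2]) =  [-9 , - 2, - 7/10,6, 9]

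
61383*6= 368298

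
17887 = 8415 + 9472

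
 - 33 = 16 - 49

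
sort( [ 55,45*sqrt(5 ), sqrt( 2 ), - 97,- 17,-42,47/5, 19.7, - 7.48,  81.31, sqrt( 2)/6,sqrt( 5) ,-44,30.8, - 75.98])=[ - 97, -75.98 , - 44, - 42, - 17, - 7.48,sqrt( 2) /6,sqrt(2 ),  sqrt( 5), 47/5, 19.7,30.8,55,81.31,45*sqrt( 5)]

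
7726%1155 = 796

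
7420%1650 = 820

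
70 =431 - 361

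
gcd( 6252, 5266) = 2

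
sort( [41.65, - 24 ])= [ - 24, 41.65]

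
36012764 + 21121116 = 57133880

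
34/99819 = 34/99819 = 0.00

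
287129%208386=78743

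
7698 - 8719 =  -  1021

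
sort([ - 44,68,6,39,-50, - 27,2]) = [ - 50, - 44,  -  27,2,6, 39,68]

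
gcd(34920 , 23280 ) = 11640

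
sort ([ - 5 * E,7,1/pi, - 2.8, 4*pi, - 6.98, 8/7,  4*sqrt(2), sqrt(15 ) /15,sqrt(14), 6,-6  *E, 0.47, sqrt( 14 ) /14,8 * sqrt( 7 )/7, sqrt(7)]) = [ - 6 * E, - 5*E, - 6.98 , - 2.8, sqrt( 15 )/15, sqrt( 14)/14,1/pi, 0.47, 8/7 , sqrt( 7 ),8*sqrt(7 ) /7,  sqrt(14), 4*sqrt( 2 ), 6,7, 4 * pi]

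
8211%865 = 426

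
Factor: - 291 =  - 3^1*97^1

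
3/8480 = 3/8480 = 0.00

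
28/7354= 14/3677= 0.00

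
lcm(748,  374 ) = 748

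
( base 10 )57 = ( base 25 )27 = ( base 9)63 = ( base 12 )49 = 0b111001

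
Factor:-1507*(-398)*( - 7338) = -2^2 * 3^1 * 11^1*137^1*199^1*1223^1 = -4401229668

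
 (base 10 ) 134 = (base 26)54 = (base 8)206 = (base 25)59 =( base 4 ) 2012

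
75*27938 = 2095350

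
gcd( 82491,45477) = 93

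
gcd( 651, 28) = 7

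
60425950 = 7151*8450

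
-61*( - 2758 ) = 168238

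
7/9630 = 7/9630 = 0.00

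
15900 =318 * 50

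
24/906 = 4/151 = 0.03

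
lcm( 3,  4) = 12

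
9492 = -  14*( - 678)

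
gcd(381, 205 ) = 1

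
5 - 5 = 0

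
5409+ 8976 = 14385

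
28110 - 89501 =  - 61391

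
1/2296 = 1/2296=0.00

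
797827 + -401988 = 395839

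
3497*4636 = 16212092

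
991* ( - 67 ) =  - 66397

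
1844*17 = 31348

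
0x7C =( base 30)44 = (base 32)3S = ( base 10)124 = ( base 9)147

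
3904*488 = 1905152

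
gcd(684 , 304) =76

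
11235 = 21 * 535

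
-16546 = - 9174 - 7372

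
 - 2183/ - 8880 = 59/240 = 0.25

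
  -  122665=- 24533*5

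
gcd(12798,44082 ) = 1422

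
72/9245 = 72/9245 = 0.01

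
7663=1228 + 6435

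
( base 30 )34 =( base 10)94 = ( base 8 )136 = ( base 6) 234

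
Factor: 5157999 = 3^4*7^1*11^1*827^1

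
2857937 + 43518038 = 46375975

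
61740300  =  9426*6550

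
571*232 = 132472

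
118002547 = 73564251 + 44438296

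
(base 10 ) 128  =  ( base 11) 107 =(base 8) 200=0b10000000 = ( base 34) 3q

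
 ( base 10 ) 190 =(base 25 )7f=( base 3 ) 21001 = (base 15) ca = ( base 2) 10111110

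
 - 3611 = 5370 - 8981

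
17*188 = 3196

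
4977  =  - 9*(-553)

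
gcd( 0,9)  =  9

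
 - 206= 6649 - 6855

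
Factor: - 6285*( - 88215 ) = 3^2 * 5^2*419^1*5881^1  =  554431275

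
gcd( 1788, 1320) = 12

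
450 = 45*10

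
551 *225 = 123975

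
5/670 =1/134= 0.01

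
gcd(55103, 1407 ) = 1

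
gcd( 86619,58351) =1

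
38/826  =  19/413 = 0.05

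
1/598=1/598 = 0.00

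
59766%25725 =8316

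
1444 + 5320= 6764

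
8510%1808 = 1278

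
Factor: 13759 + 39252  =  7^1 * 7573^1 =53011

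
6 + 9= 15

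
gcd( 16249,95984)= 1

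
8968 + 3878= 12846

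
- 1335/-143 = 1335/143 = 9.34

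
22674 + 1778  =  24452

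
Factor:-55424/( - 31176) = 2^4*3^( - 2 ) = 16/9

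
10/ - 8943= -1 + 8933/8943 = - 0.00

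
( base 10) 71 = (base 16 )47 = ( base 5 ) 241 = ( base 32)27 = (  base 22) 35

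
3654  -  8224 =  - 4570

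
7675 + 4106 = 11781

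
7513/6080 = 1 + 1433/6080 =1.24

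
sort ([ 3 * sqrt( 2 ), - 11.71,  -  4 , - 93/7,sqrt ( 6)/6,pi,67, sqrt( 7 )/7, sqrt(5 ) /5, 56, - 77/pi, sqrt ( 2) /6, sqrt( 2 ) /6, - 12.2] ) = [- 77/pi,  -  93/7, - 12.2,-11.71, - 4, sqrt( 2 )/6, sqrt( 2)/6, sqrt(7 ) /7, sqrt( 6 )/6, sqrt(5 ) /5, pi,3 * sqrt( 2),56 , 67]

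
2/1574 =1/787=0.00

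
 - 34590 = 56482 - 91072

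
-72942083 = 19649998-92592081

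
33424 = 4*8356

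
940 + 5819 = 6759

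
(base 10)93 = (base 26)3f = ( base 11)85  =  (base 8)135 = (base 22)45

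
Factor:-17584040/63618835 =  - 2^3*7^(-1) * 547^( - 1)*3323^( - 1 )*439601^1 = - 3516808/12723767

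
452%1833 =452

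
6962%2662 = 1638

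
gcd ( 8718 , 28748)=2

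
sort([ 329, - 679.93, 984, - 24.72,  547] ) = [-679.93,-24.72,  329,  547,984 ] 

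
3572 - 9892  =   - 6320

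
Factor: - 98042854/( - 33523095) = 2^1*3^ (-1) * 5^( - 1 )*7^1*13^1*883^( - 1 )*2531^( - 1 )*538697^1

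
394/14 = 197/7 = 28.14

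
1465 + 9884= 11349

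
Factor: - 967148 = - 2^2*7^1*13^1*2657^1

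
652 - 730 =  - 78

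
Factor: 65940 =2^2*3^1*5^1*7^1*157^1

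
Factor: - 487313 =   -  487313^1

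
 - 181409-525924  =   - 707333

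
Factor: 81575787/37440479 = 3^1*29^( - 2 )*31^1*37^1*151^1*157^1*44519^ ( - 1)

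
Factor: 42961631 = 23^1*1867897^1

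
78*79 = 6162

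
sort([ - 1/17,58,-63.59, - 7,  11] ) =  [ - 63.59 ,  -  7,-1/17 , 11,58] 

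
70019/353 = 70019/353=198.35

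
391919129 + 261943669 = 653862798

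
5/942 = 5/942= 0.01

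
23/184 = 1/8 = 0.12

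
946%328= 290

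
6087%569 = 397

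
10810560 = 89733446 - 78922886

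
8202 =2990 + 5212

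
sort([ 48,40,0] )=[0,40,48]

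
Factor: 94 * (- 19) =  - 2^1 * 19^1*47^1 =- 1786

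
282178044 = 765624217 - 483446173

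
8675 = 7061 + 1614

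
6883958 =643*10706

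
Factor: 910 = 2^1 * 5^1*7^1 * 13^1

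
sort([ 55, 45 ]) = [ 45, 55 ] 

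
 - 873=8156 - 9029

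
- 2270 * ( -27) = 61290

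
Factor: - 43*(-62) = 2666 = 2^1*31^1 * 43^1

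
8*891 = 7128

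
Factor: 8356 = 2^2*2089^1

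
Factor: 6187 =23^1 * 269^1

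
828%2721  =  828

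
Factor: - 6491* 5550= - 36025050 = - 2^1*3^1 * 5^2*37^1*6491^1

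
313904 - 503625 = -189721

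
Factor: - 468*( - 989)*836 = 2^4*3^2*11^1 * 13^1  *  19^1*23^1*43^1 =386944272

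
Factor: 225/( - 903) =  -3^1 * 5^2 * 7^( - 1 )*43^( - 1 ) = - 75/301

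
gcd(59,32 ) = 1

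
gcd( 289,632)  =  1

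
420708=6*70118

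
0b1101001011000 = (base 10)6744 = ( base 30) 7eo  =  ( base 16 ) 1a58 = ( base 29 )80g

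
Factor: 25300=2^2*5^2*11^1*23^1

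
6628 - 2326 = 4302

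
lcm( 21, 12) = 84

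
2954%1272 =410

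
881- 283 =598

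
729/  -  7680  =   - 243/2560= - 0.09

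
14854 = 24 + 14830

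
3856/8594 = 1928/4297 = 0.45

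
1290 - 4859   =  - 3569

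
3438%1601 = 236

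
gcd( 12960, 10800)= 2160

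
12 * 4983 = 59796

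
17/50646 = 17/50646 = 0.00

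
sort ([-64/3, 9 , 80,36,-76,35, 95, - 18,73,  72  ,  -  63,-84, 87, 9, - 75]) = [ - 84, - 76,  -  75, - 63,-64/3, - 18, 9, 9,  35, 36,72, 73,80, 87,95 ] 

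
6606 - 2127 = 4479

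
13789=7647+6142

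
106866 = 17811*6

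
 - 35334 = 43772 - 79106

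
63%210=63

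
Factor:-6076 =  - 2^2 * 7^2 * 31^1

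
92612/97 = 92612/97=954.76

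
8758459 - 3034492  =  5723967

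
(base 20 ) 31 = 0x3d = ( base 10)61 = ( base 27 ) 27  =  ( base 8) 75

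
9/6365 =9/6365= 0.00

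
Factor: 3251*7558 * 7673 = 188533728034 = 2^1*3251^1*3779^1*7673^1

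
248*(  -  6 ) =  - 1488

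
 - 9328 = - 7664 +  - 1664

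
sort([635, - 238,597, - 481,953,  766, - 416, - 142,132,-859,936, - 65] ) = [ - 859,  -  481, - 416,  -  238,  -  142 , - 65,  132,597, 635,766 , 936,953 ]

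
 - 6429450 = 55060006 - 61489456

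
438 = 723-285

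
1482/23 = 1482/23 =64.43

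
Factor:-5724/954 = -2^1  *  3^1  =  - 6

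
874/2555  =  874/2555= 0.34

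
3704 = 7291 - 3587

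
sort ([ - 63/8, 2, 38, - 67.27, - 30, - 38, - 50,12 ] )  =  [ - 67.27, - 50, - 38, - 30, - 63/8,2,12 , 38] 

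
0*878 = 0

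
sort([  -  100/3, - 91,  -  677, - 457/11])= [ - 677, - 91 , - 457/11 , -100/3]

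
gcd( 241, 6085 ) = 1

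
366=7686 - 7320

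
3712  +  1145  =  4857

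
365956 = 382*958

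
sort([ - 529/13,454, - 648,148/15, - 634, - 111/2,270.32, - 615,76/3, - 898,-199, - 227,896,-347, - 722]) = [-898 , - 722, - 648 , -634,  -  615,-347, - 227 ,-199 , - 111/2, - 529/13,148/15, 76/3,  270.32, 454, 896 ]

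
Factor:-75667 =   -  17^1*4451^1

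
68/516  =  17/129  =  0.13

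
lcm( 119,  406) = 6902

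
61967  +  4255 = 66222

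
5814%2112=1590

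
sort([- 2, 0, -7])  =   [-7 , - 2,0] 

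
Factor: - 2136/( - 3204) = 2^1*3^ ( - 1) = 2/3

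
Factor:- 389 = -389^1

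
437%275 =162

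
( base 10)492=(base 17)1BG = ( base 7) 1302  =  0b111101100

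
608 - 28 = 580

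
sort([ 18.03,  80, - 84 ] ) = [ - 84,18.03,80 ]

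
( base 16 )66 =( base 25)42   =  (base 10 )102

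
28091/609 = 4013/87 =46.13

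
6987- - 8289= 15276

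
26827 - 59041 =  - 32214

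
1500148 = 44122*34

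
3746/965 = 3 + 851/965 = 3.88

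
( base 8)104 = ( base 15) 48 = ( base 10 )68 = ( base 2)1000100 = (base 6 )152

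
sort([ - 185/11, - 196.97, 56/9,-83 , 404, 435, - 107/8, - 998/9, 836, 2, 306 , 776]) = [ - 196.97, - 998/9 ,- 83, - 185/11,-107/8,2, 56/9, 306,404, 435, 776,836]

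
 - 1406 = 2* ( - 703)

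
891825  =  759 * 1175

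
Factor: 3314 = 2^1*1657^1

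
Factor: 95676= 2^2*3^1*7^1*17^1*67^1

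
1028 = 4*257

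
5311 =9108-3797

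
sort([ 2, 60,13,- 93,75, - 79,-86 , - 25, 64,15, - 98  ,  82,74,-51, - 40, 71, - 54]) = [-98, -93, - 86,-79, - 54,-51 , -40, - 25,2,13,15,60,64,71,74, 75, 82 ]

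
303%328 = 303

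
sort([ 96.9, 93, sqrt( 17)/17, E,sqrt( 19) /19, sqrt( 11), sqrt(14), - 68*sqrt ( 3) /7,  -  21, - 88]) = [ - 88, - 21, - 68*sqrt( 3)/7,sqrt( 19) /19,sqrt(17) /17, E, sqrt (11 ),sqrt( 14),93,  96.9 ]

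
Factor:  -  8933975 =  -5^2*357359^1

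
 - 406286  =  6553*( - 62)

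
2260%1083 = 94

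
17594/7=2513+3/7 = 2513.43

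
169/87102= 169/87102 = 0.00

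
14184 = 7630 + 6554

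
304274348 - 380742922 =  - 76468574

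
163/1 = 163  =  163.00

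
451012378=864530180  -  413517802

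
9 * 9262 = 83358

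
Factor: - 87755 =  - 5^1*17551^1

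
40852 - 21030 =19822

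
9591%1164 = 279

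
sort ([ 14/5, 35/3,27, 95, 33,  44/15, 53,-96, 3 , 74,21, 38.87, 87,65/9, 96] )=[ - 96, 14/5,  44/15, 3,65/9, 35/3, 21,  27, 33 , 38.87 , 53, 74, 87, 95, 96] 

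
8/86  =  4/43 = 0.09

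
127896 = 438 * 292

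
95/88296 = 95/88296=0.00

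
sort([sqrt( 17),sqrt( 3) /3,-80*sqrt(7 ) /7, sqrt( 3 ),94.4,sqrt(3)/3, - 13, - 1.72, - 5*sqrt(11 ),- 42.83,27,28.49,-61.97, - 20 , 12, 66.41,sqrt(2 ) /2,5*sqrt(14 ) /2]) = [ - 61.97,  -  42.83, - 80*sqrt (7)/7,  -  20, - 5*sqrt(11),-13, - 1.72,sqrt( 3 )/3, sqrt(3 ) /3, sqrt ( 2) /2, sqrt (3), sqrt (17 ), 5 * sqrt( 14 )/2,12, 27, 28.49, 66.41, 94.4]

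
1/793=1/793 =0.00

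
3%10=3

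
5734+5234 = 10968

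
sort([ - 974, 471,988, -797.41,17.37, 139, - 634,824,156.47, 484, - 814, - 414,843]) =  [  -  974,-814 , - 797.41,-634, - 414,17.37,139, 156.47,471,484, 824,843,988]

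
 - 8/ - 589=8/589 = 0.01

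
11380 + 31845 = 43225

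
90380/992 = 91 + 27/248 = 91.11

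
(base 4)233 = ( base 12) 3B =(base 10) 47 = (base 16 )2f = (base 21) 25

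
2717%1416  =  1301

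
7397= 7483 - 86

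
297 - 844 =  - 547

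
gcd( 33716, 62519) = 1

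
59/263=59/263=0.22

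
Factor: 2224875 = 3^1*5^3*17^1*349^1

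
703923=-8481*( - 83) 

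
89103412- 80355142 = 8748270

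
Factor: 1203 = 3^1*401^1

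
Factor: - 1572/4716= - 3^( - 1) = - 1/3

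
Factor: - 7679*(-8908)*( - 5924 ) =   -  2^4  *  7^1*17^1*131^1*1097^1*1481^1  =  - 405228447568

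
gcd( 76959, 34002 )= 9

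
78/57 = 1 + 7/19=1.37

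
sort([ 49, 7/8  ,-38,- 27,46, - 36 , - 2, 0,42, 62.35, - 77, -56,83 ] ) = [ - 77, - 56, - 38, - 36, - 27, - 2,0,7/8,42,46, 49,62.35, 83 ] 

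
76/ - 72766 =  - 38/36383= - 0.00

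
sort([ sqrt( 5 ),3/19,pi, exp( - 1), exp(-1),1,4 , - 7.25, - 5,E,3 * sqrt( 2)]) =[ - 7.25 ,-5,3/19,exp(-1) , exp( - 1), 1,sqrt( 5), E, pi,4, 3*sqrt( 2 )]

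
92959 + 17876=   110835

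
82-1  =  81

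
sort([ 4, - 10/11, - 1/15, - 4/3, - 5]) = [ - 5, - 4/3, - 10/11, - 1/15 , 4]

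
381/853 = 381/853 = 0.45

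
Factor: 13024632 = 2^3*3^1*542693^1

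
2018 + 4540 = 6558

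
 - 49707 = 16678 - 66385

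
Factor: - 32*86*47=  - 129344  =  -2^6*43^1*47^1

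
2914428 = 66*44158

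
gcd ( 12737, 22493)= 271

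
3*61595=184785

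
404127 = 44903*9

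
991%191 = 36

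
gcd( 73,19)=1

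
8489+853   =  9342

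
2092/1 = 2092 = 2092.00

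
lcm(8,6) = 24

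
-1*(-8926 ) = 8926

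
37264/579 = 64 + 208/579 = 64.36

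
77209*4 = 308836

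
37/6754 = 37/6754 = 0.01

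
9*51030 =459270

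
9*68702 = 618318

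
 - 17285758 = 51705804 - 68991562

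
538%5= 3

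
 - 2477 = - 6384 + 3907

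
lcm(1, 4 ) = 4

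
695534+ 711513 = 1407047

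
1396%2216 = 1396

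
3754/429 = 8+322/429= 8.75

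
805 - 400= 405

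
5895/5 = 1179 = 1179.00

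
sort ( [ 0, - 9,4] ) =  [ - 9, 0, 4 ] 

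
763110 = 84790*9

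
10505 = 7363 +3142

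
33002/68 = 16501/34 = 485.32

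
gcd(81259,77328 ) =1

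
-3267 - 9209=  - 12476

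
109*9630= 1049670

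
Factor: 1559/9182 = 2^( - 1)*1559^1*4591^( - 1)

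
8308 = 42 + 8266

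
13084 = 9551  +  3533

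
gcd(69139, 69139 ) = 69139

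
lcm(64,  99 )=6336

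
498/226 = 2 + 23/113 = 2.20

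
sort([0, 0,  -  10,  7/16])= [ - 10,  0,0,  7/16]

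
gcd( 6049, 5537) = 1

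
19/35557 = 19/35557 = 0.00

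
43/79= 43/79 = 0.54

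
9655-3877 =5778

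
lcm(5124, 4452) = 271572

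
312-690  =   - 378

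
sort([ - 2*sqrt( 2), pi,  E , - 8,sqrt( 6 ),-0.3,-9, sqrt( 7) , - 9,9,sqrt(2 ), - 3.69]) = [-9,- 9, - 8, - 3.69, - 2*sqrt( 2),-0.3,sqrt(2 ), sqrt( 6 ),sqrt( 7 ),E,pi, 9] 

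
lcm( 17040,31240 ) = 187440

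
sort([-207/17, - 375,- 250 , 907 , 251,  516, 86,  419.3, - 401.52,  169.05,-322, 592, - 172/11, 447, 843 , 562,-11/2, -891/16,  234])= [ - 401.52, - 375, -322,-250,-891/16,-172/11, - 207/17, - 11/2,86, 169.05,234,  251,419.3,447, 516, 562,592,843, 907 ] 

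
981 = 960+21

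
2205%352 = 93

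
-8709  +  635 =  - 8074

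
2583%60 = 3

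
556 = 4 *139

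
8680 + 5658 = 14338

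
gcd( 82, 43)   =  1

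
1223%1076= 147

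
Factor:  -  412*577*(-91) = 21632884 = 2^2*7^1*13^1 * 103^1* 577^1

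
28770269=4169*6901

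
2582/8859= 2582/8859 = 0.29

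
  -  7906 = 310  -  8216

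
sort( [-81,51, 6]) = [ - 81, 6,51]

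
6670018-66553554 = - 59883536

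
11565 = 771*15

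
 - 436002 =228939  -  664941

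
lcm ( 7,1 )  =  7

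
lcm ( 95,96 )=9120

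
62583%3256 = 719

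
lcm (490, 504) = 17640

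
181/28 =6+13/28 = 6.46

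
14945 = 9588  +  5357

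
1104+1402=2506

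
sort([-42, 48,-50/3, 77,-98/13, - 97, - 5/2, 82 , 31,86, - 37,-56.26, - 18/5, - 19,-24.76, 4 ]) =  [-97, - 56.26,-42,-37,-24.76,-19,-50/3,  -  98/13, - 18/5, - 5/2, 4, 31, 48, 77,82, 86 ]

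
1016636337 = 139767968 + 876868369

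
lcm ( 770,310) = 23870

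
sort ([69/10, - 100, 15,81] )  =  [ - 100,69/10,15, 81]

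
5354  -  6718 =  - 1364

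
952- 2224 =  - 1272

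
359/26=13+ 21/26 = 13.81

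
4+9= 13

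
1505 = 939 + 566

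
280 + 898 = 1178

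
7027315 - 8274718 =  - 1247403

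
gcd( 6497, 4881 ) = 1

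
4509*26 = 117234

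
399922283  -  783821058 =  - 383898775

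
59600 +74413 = 134013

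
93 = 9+84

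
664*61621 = 40916344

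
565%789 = 565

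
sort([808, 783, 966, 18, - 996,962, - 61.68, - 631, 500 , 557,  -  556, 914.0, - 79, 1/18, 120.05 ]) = [ - 996, - 631, - 556, - 79, - 61.68,  1/18,18, 120.05, 500, 557, 783, 808,914.0, 962, 966]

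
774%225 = 99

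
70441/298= 70441/298 = 236.38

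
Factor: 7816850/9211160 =781685/921116 =2^(-2)*5^1*7^( -1)*67^ ( - 1)*127^1 *491^( - 1 )*1231^1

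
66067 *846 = 55892682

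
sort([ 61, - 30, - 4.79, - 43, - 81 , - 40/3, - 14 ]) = [ - 81, - 43, - 30, - 14,-40/3, - 4.79,61 ]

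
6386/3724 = 3193/1862 = 1.71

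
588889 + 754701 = 1343590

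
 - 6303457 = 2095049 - 8398506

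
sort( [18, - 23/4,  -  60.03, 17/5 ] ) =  [ - 60.03, -23/4, 17/5,  18]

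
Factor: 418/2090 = 1/5 = 5^( - 1 )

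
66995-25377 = 41618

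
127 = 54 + 73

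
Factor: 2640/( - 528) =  - 5 = - 5^1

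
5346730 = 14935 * 358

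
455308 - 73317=381991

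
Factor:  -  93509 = - 13^1*7193^1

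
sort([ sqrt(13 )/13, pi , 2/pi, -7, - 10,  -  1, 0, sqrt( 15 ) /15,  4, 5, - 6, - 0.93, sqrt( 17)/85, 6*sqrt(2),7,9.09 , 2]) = [-10, - 7,-6,-1,- 0.93,  0,  sqrt( 17)/85, sqrt(15 )/15,  sqrt ( 13)/13, 2/pi,2,pi, 4, 5, 7, 6*sqrt( 2),9.09 ] 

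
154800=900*172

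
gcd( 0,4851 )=4851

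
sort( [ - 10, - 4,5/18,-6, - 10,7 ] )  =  [ - 10, - 10, - 6, -4 , 5/18,7 ] 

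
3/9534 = 1/3178 = 0.00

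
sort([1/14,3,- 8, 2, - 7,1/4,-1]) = [ - 8, - 7, - 1,1/14, 1/4,2, 3]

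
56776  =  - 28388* ( - 2 )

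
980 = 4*245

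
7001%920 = 561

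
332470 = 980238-647768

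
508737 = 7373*69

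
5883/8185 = 5883/8185  =  0.72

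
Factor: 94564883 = 7^1*13509269^1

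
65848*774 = 50966352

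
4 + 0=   4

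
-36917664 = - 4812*7672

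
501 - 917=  - 416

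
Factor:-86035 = -5^1 * 17207^1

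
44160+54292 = 98452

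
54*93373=5042142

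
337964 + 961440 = 1299404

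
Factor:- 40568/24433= - 88/53 = - 2^3*11^1*53^( - 1) 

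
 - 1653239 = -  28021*59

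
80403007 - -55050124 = 135453131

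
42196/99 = 3836/9 = 426.22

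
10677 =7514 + 3163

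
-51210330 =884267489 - 935477819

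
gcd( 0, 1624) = 1624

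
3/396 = 1/132 = 0.01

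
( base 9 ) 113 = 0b1011101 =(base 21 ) 49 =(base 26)3f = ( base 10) 93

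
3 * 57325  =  171975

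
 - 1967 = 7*( - 281 )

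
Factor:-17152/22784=-67^1 * 89^( - 1 ) = - 67/89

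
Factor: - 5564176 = - 2^4 * 61^1  *  5701^1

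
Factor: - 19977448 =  - 2^3 * 17^1  *  146893^1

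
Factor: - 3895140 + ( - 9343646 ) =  - 2^1*11^1* 601763^1= - 13238786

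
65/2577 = 65/2577 = 0.03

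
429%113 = 90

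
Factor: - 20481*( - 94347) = 3^3*11^1*953^1*6827^1  =  1932320907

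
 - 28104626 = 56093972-84198598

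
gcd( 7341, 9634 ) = 1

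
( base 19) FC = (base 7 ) 603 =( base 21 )e3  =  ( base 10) 297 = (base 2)100101001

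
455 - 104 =351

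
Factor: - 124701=-3^1*197^1 * 211^1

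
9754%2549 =2107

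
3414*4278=14605092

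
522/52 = 10 + 1/26=10.04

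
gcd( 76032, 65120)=352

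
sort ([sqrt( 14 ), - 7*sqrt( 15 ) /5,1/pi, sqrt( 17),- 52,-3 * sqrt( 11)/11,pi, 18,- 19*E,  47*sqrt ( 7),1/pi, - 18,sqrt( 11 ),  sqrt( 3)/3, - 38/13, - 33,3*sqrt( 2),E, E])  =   [  -  52 , - 19 *E,  -  33, - 18, - 7*sqrt( 15)/5, - 38/13, - 3*sqrt( 11)/11,1/pi,1/pi, sqrt (3) /3,E,E, pi,sqrt(11 ) , sqrt( 14), sqrt( 17 ) , 3*sqrt( 2),18,  47*sqrt(7)]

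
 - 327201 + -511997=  - 839198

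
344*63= 21672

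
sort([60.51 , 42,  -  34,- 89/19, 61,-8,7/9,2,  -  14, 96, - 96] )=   [-96, - 34, - 14,-8,-89/19,7/9,2,42, 60.51,61,96 ] 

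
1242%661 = 581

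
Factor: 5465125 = 5^3*43721^1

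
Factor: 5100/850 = 6 = 2^1*3^1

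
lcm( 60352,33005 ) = 2112320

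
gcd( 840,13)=1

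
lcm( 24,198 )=792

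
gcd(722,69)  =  1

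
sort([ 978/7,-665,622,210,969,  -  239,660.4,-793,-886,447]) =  [  -  886,-793, - 665, - 239,978/7, 210, 447, 622,660.4,  969 ]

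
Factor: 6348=2^2*3^1*23^2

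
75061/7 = 10723 = 10723.00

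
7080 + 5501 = 12581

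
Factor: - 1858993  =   - 71^1*26183^1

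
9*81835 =736515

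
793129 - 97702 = 695427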